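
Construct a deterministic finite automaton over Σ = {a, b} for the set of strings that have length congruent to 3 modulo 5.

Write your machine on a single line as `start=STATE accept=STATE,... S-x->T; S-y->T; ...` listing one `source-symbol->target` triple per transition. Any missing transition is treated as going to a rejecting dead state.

Only the length mod 5 matters, so use a 5-cycle: from any state, every input symbol moves to the next state, wrapping q4 back to q0. Mark q3 accepting.
        a   b  
>  q0   q1  q1 
   q1   q2  q2 
   q2   q3  q3 
 * q3   q4  q4 
   q4   q0  q0 
(> = start, * = accepting)

start=q0; accept=q3; q0-a->q1; q0-b->q1; q1-a->q2; q1-b->q2; q2-a->q3; q2-b->q3; q3-a->q4; q3-b->q4; q4-a->q0; q4-b->q0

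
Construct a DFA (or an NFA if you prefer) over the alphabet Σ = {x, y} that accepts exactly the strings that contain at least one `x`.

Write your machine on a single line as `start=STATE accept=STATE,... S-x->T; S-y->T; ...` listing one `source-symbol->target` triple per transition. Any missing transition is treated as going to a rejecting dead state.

Only the number of `x`s matters, and only up to 2. Make a chain q0 → q1 → q2 advanced by each `x` (with q2 absorbing); every other symbol self-loops. The accepting set is {q1, q2}.
3 states suffice.
        x   y  
>  q0   q1  q0 
 * q1   q2  q1 
 * q2   q2  q2 
(> = start, * = accepting)

start=q0; accept=q1,q2; q0-x->q1; q0-y->q0; q1-x->q2; q1-y->q1; q2-x->q2; q2-y->q2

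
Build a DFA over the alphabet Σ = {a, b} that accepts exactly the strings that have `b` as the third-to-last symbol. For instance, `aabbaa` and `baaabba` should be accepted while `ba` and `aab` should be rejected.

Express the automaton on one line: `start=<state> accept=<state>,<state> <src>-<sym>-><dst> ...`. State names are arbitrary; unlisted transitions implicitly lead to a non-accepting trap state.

start=q0 accept=q11,q12,q13,q14 q0-a->q1 q0-b->q2 q1-a->q3 q1-b->q4 q2-a->q5 q2-b->q6 q3-a->q7 q3-b->q8 q4-a->q9 q4-b->q10 q5-a->q11 q5-b->q12 q6-a->q13 q6-b->q14 q7-a->q7 q7-b->q8 q8-a->q9 q8-b->q10 q9-a->q11 q9-b->q12 q10-a->q13 q10-b->q14 q11-a->q7 q11-b->q8 q12-a->q9 q12-b->q10 q13-a->q11 q13-b->q12 q14-a->q13 q14-b->q14

Because acceptance depends on a position counted from the end, the machine has to buffer the most recent 3 symbols. Make each state the string of the last up-to-3 symbols read; on input `x` shift the window left and append `x`. Accept when the buffered window has length 3 and begins with `b`.
15 states suffice.
          a    b  
>  q0     q1   q2 
   q1     q3   q4 
   q2     q5   q6 
   q3     q7   q8 
   q4     q9  q10 
   q5    q11  q12 
   q6    q13  q14 
   q7     q7   q8 
   q8     q9  q10 
   q9    q11  q12 
   q10   q13  q14 
 * q11    q7   q8 
 * q12    q9  q10 
 * q13   q11  q12 
 * q14   q13  q14 
(> = start, * = accepting)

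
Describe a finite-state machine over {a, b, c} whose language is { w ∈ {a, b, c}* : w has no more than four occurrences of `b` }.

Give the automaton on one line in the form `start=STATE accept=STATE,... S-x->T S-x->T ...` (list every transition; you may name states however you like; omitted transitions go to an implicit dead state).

Count `b`s, saturating at 5: states S0 through S4 mean 0 through 4 `b`s seen; S5 means more than 4. Each `b` increments (capped at S5); other symbols loop. Accept from {S0, S1, S2, S3, S4}.
A 6-state machine:
        a   b   c  
>* S0   S0  S1  S0 
 * S1   S1  S2  S1 
 * S2   S2  S3  S2 
 * S3   S3  S4  S3 
 * S4   S4  S5  S4 
   S5   S5  S5  S5 
(> = start, * = accepting)

start=S0 accept=S0,S1,S2,S3,S4 S0-a->S0 S0-b->S1 S0-c->S0 S1-a->S1 S1-b->S2 S1-c->S1 S2-a->S2 S2-b->S3 S2-c->S2 S3-a->S3 S3-b->S4 S3-c->S3 S4-a->S4 S4-b->S5 S4-c->S4 S5-a->S5 S5-b->S5 S5-c->S5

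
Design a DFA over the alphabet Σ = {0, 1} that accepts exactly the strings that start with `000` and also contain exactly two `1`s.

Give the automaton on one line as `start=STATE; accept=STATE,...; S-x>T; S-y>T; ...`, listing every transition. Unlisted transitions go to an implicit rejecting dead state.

Handle the two conditions separately and then intersect. The first has 5 states tracking whether the input so far still matches the prefix `000`; the second has 4 states tracking the count of `1`s, saturating at 3. A product state is a pair (one from each), accepting exactly when both do.
A 10-state machine:
        0   1  
>  q0   q1  q2 
   q1   q3  q2 
   q2   q2  q4 
   q3   q5  q2 
   q4   q4  q6 
   q5   q5  q7 
   q6   q6  q6 
   q7   q7  q8 
 * q8   q8  q9 
   q9   q9  q9 
(> = start, * = accepting)

start=q0; accept=q8; q0-0>q1; q0-1>q2; q1-0>q3; q1-1>q2; q2-0>q2; q2-1>q4; q3-0>q5; q3-1>q2; q4-0>q4; q4-1>q6; q5-0>q5; q5-1>q7; q6-0>q6; q6-1>q6; q7-0>q7; q7-1>q8; q8-0>q8; q8-1>q9; q9-0>q9; q9-1>q9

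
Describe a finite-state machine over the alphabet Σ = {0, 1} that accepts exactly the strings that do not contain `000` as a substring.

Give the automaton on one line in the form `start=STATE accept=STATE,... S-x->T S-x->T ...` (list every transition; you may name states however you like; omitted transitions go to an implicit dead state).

start=S0 accept=S0,S1,S2 S0-0->S1 S0-1->S0 S1-0->S2 S1-1->S0 S2-0->S3 S2-1->S0 S3-0->S3 S3-1->S3

Track partial matches of the forbidden pattern `000`. State S3 is a dead state reached once `000` has occurred; every other state accepts. S0 means no part of `000` is currently matched.
With 4 states:
        0   1  
>* S0   S1  S0 
 * S1   S2  S0 
 * S2   S3  S0 
   S3   S3  S3 
(> = start, * = accepting)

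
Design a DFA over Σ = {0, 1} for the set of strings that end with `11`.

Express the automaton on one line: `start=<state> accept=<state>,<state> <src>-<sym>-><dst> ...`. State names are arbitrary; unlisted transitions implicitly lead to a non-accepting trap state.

Remember how much of `11` the current input suffix matches. State q0 means no match yet; q1 means the last symbol is `1`; q2 means the last 2 symbols are `11`. Only q2 accepts. On a mismatch, fall back to the longest proper suffix that is still a prefix of `11`.
A 3-state machine:
        0   1  
>  q0   q0  q1 
   q1   q0  q2 
 * q2   q0  q2 
(> = start, * = accepting)

start=q0 accept=q2 q0-0->q0 q0-1->q1 q1-0->q0 q1-1->q2 q2-0->q0 q2-1->q2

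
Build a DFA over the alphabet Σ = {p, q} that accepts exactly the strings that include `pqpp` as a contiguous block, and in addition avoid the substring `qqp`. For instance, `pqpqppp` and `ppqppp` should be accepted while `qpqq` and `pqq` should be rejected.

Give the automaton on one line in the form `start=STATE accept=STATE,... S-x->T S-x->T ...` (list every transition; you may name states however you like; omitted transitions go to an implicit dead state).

Handle the two conditions separately and then intersect. The first has 5 states tracking whether and how much of `pqpp` has been seen; the second has 4 states tracking partial matches of the forbidden pattern `qqp`. A product state is a pair (one from each), accepting exactly when both do. After merging equivalent states the machine shrinks.
       p  q 
>  A   B  C 
   B   B  D 
   C   B  E 
   D   F  E 
   E   E  E 
   F   G  D 
 * G   G  H 
 * H   G  I 
 * I   E  I 
(> = start, * = accepting)

start=A accept=G,H,I A-p->B A-q->C B-p->B B-q->D C-p->B C-q->E D-p->F D-q->E E-p->E E-q->E F-p->G F-q->D G-p->G G-q->H H-p->G H-q->I I-p->E I-q->I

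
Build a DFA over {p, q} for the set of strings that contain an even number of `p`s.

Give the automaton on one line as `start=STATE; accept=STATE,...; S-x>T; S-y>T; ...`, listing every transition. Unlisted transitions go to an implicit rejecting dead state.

start=s0; accept=s0; s0-p>s1; s0-q>s0; s1-p>s0; s1-q>s1

The only thing that matters is how many `p`s have appeared, reduced mod 2. Use one state per residue: s0 for 0, …, s1 for 1. Reading `p` moves to the next residue; anything else stays put. s0 is accepting.
2 states suffice.
        p   q  
>* s0   s1  s0 
   s1   s0  s1 
(> = start, * = accepting)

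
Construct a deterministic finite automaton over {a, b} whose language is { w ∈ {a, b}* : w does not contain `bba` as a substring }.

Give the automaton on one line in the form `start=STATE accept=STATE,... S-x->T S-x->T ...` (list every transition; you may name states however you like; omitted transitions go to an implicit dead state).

start=s0 accept=s0,s1,s2 s0-a->s0 s0-b->s1 s1-a->s0 s1-b->s2 s2-a->s3 s2-b->s2 s3-a->s3 s3-b->s3

This is the complement of 'contains `bba`'. Use the same substring-matching states — s0 through s3 holding how much of `bba` has just been matched — but flip the accepting set: everything except the trap s3 accepts.
4 states suffice.
        a   b  
>* s0   s0  s1 
 * s1   s0  s2 
 * s2   s3  s2 
   s3   s3  s3 
(> = start, * = accepting)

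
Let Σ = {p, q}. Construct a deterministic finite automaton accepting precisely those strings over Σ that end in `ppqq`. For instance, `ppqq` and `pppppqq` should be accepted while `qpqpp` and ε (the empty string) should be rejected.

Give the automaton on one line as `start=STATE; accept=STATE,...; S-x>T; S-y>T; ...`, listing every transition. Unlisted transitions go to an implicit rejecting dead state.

start=A; accept=E; A-p>B; A-q>A; B-p>C; B-q>A; C-p>C; C-q>D; D-p>B; D-q>E; E-p>B; E-q>A

Let each state record the length of the longest suffix of the input read so far that is also a prefix of `ppqq`. B means the last symbol is `p`; C means the last 2 symbols are `pp`; D means the last 3 symbols are `ppq`; E means the last 4 symbols are `ppqq`. Accept only at E, where the string currently ends in `ppqq`.
       p  q 
>  A   B  A 
   B   C  A 
   C   C  D 
   D   B  E 
 * E   B  A 
(> = start, * = accepting)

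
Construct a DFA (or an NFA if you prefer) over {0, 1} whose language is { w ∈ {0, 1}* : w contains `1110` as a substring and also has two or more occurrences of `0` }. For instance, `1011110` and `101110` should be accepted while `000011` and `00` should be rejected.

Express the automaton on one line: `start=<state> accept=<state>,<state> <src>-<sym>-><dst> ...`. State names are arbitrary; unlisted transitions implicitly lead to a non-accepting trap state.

Run two small machines in parallel and take their product. One (5 states) tracks whether and how much of `1110` has been seen; the other (4 states) tracks the count of `0`s, saturating at 3. Each combined state is a pair, one component from each; accept when both components accept.
With 19 states:
          0    1  
>  s0     s1   s2 
   s1     s3   s4 
   s2     s1   s5 
   s3     s6   s7 
   s4     s3   s8 
   s5     s1   s9 
   s6     s6  s10 
   s7     s6  s11 
   s8     s3  s12 
   s9    s13   s9 
   s10    s6  s14 
   s11    s6  s15 
   s12   s16  s12 
   s13   s16  s13 
   s14    s6  s17 
   s15   s18  s15 
 * s16   s18  s16 
   s17   s18  s17 
 * s18   s18  s18 
(> = start, * = accepting)

start=s0 accept=s16,s18 s0-0->s1 s0-1->s2 s1-0->s3 s1-1->s4 s2-0->s1 s2-1->s5 s3-0->s6 s3-1->s7 s4-0->s3 s4-1->s8 s5-0->s1 s5-1->s9 s6-0->s6 s6-1->s10 s7-0->s6 s7-1->s11 s8-0->s3 s8-1->s12 s9-0->s13 s9-1->s9 s10-0->s6 s10-1->s14 s11-0->s6 s11-1->s15 s12-0->s16 s12-1->s12 s13-0->s16 s13-1->s13 s14-0->s6 s14-1->s17 s15-0->s18 s15-1->s15 s16-0->s18 s16-1->s16 s17-0->s18 s17-1->s17 s18-0->s18 s18-1->s18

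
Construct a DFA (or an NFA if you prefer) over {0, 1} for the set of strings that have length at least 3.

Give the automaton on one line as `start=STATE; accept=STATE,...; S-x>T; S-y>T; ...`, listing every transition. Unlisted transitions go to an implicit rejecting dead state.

start=q0; accept=q3,q4; q0-0>q1; q0-1>q1; q1-0>q2; q1-1>q2; q2-0>q3; q2-1>q3; q3-0>q4; q3-1>q4; q4-0>q4; q4-1>q4

We only need to distinguish lengths 0, 1, …, 3, and '>3'. Chain q0 → q1 → q2 → q3 → q4 on every symbol, with q4 looping. Accepting states: {q3, q4}.
5 states suffice.
        0   1  
>  q0   q1  q1 
   q1   q2  q2 
   q2   q3  q3 
 * q3   q4  q4 
 * q4   q4  q4 
(> = start, * = accepting)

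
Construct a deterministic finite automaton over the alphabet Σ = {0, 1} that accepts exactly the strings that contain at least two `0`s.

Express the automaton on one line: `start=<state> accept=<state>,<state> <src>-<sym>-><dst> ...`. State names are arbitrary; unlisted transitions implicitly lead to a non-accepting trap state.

Only the number of `0`s matters, and only up to 3. Make a chain S0 → S1 → S2 → S3 advanced by each `0` (with S3 absorbing); every other symbol self-loops. The accepting set is {S2, S3}.
4 states suffice.
        0   1  
>  S0   S1  S0 
   S1   S2  S1 
 * S2   S3  S2 
 * S3   S3  S3 
(> = start, * = accepting)

start=S0 accept=S2,S3 S0-0->S1 S0-1->S0 S1-0->S2 S1-1->S1 S2-0->S3 S2-1->S2 S3-0->S3 S3-1->S3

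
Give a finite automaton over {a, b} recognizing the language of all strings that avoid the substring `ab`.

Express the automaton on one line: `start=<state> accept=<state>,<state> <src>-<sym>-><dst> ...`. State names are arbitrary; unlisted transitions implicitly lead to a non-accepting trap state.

start=q0 accept=q0,q1 q0-a->q1 q0-b->q0 q1-a->q1 q1-b->q2 q2-a->q2 q2-b->q2

Track partial matches of the forbidden pattern `ab`. State q2 is a dead state reached once `ab` has occurred; every other state accepts. q0 means no part of `ab` is currently matched.
With 3 states:
        a   b  
>* q0   q1  q0 
 * q1   q1  q2 
   q2   q2  q2 
(> = start, * = accepting)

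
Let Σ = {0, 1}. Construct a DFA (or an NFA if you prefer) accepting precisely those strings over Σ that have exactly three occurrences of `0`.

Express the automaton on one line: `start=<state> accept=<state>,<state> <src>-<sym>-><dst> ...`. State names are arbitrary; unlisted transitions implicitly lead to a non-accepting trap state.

Count `0`s, saturating at 4: states q0 through q3 mean 0 through 3 `0`s seen; q4 means more than 3. Each `0` increments (capped at q4); other symbols loop. Accept from {q3}.
5 states suffice.
        0   1  
>  q0   q1  q0 
   q1   q2  q1 
   q2   q3  q2 
 * q3   q4  q3 
   q4   q4  q4 
(> = start, * = accepting)

start=q0 accept=q3 q0-0->q1 q0-1->q0 q1-0->q2 q1-1->q1 q2-0->q3 q2-1->q2 q3-0->q4 q3-1->q3 q4-0->q4 q4-1->q4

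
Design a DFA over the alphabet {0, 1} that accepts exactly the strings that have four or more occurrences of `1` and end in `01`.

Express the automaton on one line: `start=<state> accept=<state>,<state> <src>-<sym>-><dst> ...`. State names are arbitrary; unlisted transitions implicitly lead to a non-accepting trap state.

start=A accept=M,P A-0->B A-1->C B-0->B B-1->D C-0->E C-1->F D-0->E D-1->F E-0->E E-1->G F-0->H F-1->I G-0->H G-1->I H-0->H H-1->J I-0->K I-1->L J-0->K J-1->L K-0->K K-1->M L-0->N L-1->O M-0->N M-1->O N-0->N N-1->P O-0->Q O-1->O P-0->Q P-1->O Q-0->Q Q-1->P

Run two small machines in parallel and take their product. One (6 states) tracks the count of `1`s, saturating at 5; the other (3 states) tracks how much of the suffix `01` has currently been matched. Each combined state is a pair, one component from each; accept when both components accept.
A 17-state machine:
       0  1 
>  A   B  C 
   B   B  D 
   C   E  F 
   D   E  F 
   E   E  G 
   F   H  I 
   G   H  I 
   H   H  J 
   I   K  L 
   J   K  L 
   K   K  M 
   L   N  O 
 * M   N  O 
   N   N  P 
   O   Q  O 
 * P   Q  O 
   Q   Q  P 
(> = start, * = accepting)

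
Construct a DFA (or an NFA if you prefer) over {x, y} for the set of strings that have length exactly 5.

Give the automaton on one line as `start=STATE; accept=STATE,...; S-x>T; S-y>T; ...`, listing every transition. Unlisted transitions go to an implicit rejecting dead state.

Count input length up to 6: every symbol moves from s0 toward s6, which means 'more than 5' and absorbs. Accept from {s5}.
With 7 states:
        x   y  
>  s0   s1  s1 
   s1   s2  s2 
   s2   s3  s3 
   s3   s4  s4 
   s4   s5  s5 
 * s5   s6  s6 
   s6   s6  s6 
(> = start, * = accepting)

start=s0; accept=s5; s0-x>s1; s0-y>s1; s1-x>s2; s1-y>s2; s2-x>s3; s2-y>s3; s3-x>s4; s3-y>s4; s4-x>s5; s4-y>s5; s5-x>s6; s5-y>s6; s6-x>s6; s6-y>s6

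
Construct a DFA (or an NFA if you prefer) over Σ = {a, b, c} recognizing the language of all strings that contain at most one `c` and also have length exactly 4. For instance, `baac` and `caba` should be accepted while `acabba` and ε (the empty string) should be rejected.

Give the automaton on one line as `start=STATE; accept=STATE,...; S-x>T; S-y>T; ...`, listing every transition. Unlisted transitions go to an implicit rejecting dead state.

start=S0; accept=S8; S0-a>S1; S0-b>S1; S0-c>S2; S1-a>S3; S1-b>S3; S1-c>S4; S2-a>S4; S2-b>S4; S2-c>S5; S3-a>S6; S3-b>S6; S3-c>S7; S4-a>S7; S4-b>S7; S4-c>S5; S5-a>S5; S5-b>S5; S5-c>S5; S6-a>S8; S6-b>S8; S6-c>S8; S7-a>S8; S7-b>S8; S7-c>S5; S8-a>S5; S8-b>S5; S8-c>S5

Build one automaton per condition and run them in lockstep. The first has 3 states tracking the count of `c`s, saturating at 2; the second has 6 states tracking the input length, saturating at 5. A product state is a pair (one from each), accepting exactly when both do. After merging equivalent states the machine shrinks.
A 9-state machine:
        a   b   c  
>  S0   S1  S1  S2 
   S1   S3  S3  S4 
   S2   S4  S4  S5 
   S3   S6  S6  S7 
   S4   S7  S7  S5 
   S5   S5  S5  S5 
   S6   S8  S8  S8 
   S7   S8  S8  S5 
 * S8   S5  S5  S5 
(> = start, * = accepting)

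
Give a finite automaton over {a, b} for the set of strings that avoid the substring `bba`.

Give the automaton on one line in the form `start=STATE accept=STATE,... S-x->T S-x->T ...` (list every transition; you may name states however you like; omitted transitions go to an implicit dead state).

This is the complement of 'contains `bba`'. Use the same substring-matching states — q0 through q3 holding how much of `bba` has just been matched — but flip the accepting set: everything except the trap q3 accepts.
With 4 states:
        a   b  
>* q0   q0  q1 
 * q1   q0  q2 
 * q2   q3  q2 
   q3   q3  q3 
(> = start, * = accepting)

start=q0 accept=q0,q1,q2 q0-a->q0 q0-b->q1 q1-a->q0 q1-b->q2 q2-a->q3 q2-b->q2 q3-a->q3 q3-b->q3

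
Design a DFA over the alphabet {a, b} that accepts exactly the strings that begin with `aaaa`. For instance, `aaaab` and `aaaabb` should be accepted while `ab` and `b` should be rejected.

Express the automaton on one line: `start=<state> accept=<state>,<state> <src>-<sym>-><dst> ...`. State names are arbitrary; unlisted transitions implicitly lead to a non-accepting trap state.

Check the first 4 symbols one by one: q0 through q3 record how many have matched `aaaa` so far; any wrong symbol goes to the dead state q5. After all 4 match we enter the accepting sink q4.
6 states suffice.
        a   b  
>  q0   q1  q5 
   q1   q2  q5 
   q2   q3  q5 
   q3   q4  q5 
 * q4   q4  q4 
   q5   q5  q5 
(> = start, * = accepting)

start=q0 accept=q4 q0-a->q1 q0-b->q5 q1-a->q2 q1-b->q5 q2-a->q3 q2-b->q5 q3-a->q4 q3-b->q5 q4-a->q4 q4-b->q4 q5-a->q5 q5-b->q5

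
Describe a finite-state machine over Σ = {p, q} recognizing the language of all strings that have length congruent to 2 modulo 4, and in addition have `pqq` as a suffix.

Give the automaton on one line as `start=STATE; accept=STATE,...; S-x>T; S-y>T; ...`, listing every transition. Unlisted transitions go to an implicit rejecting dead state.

Run two small machines in parallel and take their product. One (4 states) tracks the input length modulo 4; the other (4 states) tracks how much of the suffix `pqq` has currently been matched. Each combined state is a pair, one component from each; accept when both components accept. Equivalent product states are then merged.
With 7 states:
        p   q  
>  s0   s1  s1 
   s1   s2  s2 
   s2   s3  s3 
   s3   s4  s0 
   s4   s1  s5 
   s5   s2  s6 
 * s6   s3  s3 
(> = start, * = accepting)

start=s0; accept=s6; s0-p>s1; s0-q>s1; s1-p>s2; s1-q>s2; s2-p>s3; s2-q>s3; s3-p>s4; s3-q>s0; s4-p>s1; s4-q>s5; s5-p>s2; s5-q>s6; s6-p>s3; s6-q>s3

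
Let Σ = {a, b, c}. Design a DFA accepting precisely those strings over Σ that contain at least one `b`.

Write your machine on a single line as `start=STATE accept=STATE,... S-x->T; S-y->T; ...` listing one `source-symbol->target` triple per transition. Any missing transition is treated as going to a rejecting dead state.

Only the number of `b`s matters, and only up to 2. Make a chain q0 → q1 → q2 advanced by each `b` (with q2 absorbing); every other symbol self-loops. The accepting set is {q1, q2}.
        a   b   c  
>  q0   q0  q1  q0 
 * q1   q1  q2  q1 
 * q2   q2  q2  q2 
(> = start, * = accepting)

start=q0; accept=q1,q2; q0-a->q0; q0-b->q1; q0-c->q0; q1-a->q1; q1-b->q2; q1-c->q1; q2-a->q2; q2-b->q2; q2-c->q2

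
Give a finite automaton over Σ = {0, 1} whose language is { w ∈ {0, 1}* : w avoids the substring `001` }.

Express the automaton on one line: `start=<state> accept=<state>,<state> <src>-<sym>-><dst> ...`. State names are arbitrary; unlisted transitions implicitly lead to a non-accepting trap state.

start=S0 accept=S0,S1,S2 S0-0->S1 S0-1->S0 S1-0->S2 S1-1->S0 S2-0->S2 S2-1->S3 S3-0->S3 S3-1->S3

Track partial matches of the forbidden pattern `001`. State S3 is a dead state reached once `001` has occurred; every other state accepts. S0 means no part of `001` is currently matched.
        0   1  
>* S0   S1  S0 
 * S1   S2  S0 
 * S2   S2  S3 
   S3   S3  S3 
(> = start, * = accepting)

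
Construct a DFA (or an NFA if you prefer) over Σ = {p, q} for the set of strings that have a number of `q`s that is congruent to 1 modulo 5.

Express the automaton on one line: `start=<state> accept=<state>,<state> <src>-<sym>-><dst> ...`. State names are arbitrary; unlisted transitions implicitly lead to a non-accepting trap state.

The only thing that matters is how many `q`s have appeared, reduced mod 5. Use one state per residue: s0 for 0, …, s4 for 4. Reading `q` moves to the next residue; anything else stays put. s1 is accepting.
A 5-state machine:
        p   q  
>  s0   s0  s1 
 * s1   s1  s2 
   s2   s2  s3 
   s3   s3  s4 
   s4   s4  s0 
(> = start, * = accepting)

start=s0 accept=s1 s0-p->s0 s0-q->s1 s1-p->s1 s1-q->s2 s2-p->s2 s2-q->s3 s3-p->s3 s3-q->s4 s4-p->s4 s4-q->s0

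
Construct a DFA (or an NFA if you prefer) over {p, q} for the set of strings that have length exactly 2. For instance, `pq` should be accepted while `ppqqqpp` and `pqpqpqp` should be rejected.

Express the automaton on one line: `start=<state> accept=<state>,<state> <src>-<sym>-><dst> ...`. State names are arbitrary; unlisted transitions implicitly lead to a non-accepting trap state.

start=S0 accept=S2 S0-p->S1 S0-q->S1 S1-p->S2 S1-q->S2 S2-p->S3 S2-q->S3 S3-p->S3 S3-q->S3

Count input length up to 3: every symbol moves from S0 toward S3, which means 'more than 2' and absorbs. Accept from {S2}.
4 states suffice.
        p   q  
>  S0   S1  S1 
   S1   S2  S2 
 * S2   S3  S3 
   S3   S3  S3 
(> = start, * = accepting)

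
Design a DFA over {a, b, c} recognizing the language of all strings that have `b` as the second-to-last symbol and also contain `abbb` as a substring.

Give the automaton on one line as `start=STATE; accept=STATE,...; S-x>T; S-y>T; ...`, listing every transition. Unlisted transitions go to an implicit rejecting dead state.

Handle the two conditions separately and then intersect. The first has 13 states tracking the last 2 symbols read; the second has 5 states tracking whether and how much of `abbb` has been seen. A product state is a pair (one from each), accepting exactly when both do. Equivalent product states are then merged.
        a   b   c  
>  q0   q1  q0  q0 
   q1   q1  q2  q0 
   q2   q1  q3  q0 
   q3   q1  q4  q0 
 * q4   q5  q4  q5 
 * q5   q6  q7  q6 
   q6   q6  q7  q6 
   q7   q5  q4  q5 
(> = start, * = accepting)

start=q0; accept=q4,q5; q0-a>q1; q0-b>q0; q0-c>q0; q1-a>q1; q1-b>q2; q1-c>q0; q2-a>q1; q2-b>q3; q2-c>q0; q3-a>q1; q3-b>q4; q3-c>q0; q4-a>q5; q4-b>q4; q4-c>q5; q5-a>q6; q5-b>q7; q5-c>q6; q6-a>q6; q6-b>q7; q6-c>q6; q7-a>q5; q7-b>q4; q7-c>q5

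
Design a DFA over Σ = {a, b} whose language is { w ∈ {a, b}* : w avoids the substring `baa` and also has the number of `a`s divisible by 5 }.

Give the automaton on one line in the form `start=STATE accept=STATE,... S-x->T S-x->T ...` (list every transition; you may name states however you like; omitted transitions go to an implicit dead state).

start=q0 accept=q0,q2,q15 q0-a->q1 q0-b->q2 q1-a->q3 q1-b->q4 q2-a->q5 q2-b->q2 q3-a->q6 q3-b->q7 q4-a->q8 q4-b->q4 q5-a->q9 q5-b->q4 q6-a->q10 q6-b->q11 q7-a->q12 q7-b->q7 q8-a->q9 q8-b->q7 q9-a->q9 q9-b->q9 q10-a->q0 q10-b->q13 q11-a->q14 q11-b->q11 q12-a->q9 q12-b->q11 q13-a->q15 q13-b->q13 q14-a->q9 q14-b->q13 q15-a->q9 q15-b->q2

Handle the two conditions separately and then intersect. One (4 states) tracks partial matches of the forbidden pattern `baa`; the other (5 states) tracks the count of `a`s modulo 5. Each combined state is a pair, one component from each; accept when both components accept. After merging equivalent states the machine shrinks.
          a    b  
>* q0     q1   q2 
   q1     q3   q4 
 * q2     q5   q2 
   q3     q6   q7 
   q4     q8   q4 
   q5     q9   q4 
   q6    q10  q11 
   q7    q12   q7 
   q8     q9   q7 
   q9     q9   q9 
   q10    q0  q13 
   q11   q14  q11 
   q12    q9  q11 
   q13   q15  q13 
   q14    q9  q13 
 * q15    q9   q2 
(> = start, * = accepting)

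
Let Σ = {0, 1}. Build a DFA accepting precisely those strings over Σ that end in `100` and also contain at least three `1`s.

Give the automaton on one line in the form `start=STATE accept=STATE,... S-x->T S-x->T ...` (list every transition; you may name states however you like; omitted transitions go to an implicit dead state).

Run two small machines in parallel and take their product. One (4 states) tracks how much of the suffix `100` has currently been matched; the other (5 states) tracks the count of `1`s, saturating at 4. Each combined state is a pair, one component from each; accept when both components accept. After merging equivalent states the machine shrinks.
With 6 states:
       0  1 
>  A   A  B 
   B   B  C 
   C   C  D 
   D   E  D 
   E   F  D 
 * F   C  D 
(> = start, * = accepting)

start=A accept=F A-0->A A-1->B B-0->B B-1->C C-0->C C-1->D D-0->E D-1->D E-0->F E-1->D F-0->C F-1->D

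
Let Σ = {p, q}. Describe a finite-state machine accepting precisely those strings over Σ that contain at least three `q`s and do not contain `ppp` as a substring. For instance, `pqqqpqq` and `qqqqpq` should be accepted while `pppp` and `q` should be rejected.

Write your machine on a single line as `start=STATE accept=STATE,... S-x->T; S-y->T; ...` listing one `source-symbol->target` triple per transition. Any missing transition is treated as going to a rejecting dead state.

Run two small machines in parallel and take their product. The first has 5 states tracking the count of `q`s, saturating at 4; the second has 4 states tracking partial matches of the forbidden pattern `ppp`. A product state is a pair (one from each), accepting exactly when both do.
A 20-state machine:
          p    q  
>  S0     S1   S2 
   S1     S3   S2 
   S2     S4   S5 
   S3     S6   S2 
   S4     S7   S5 
   S5     S8   S9 
   S6     S6  S10 
   S7    S10   S5 
   S8    S11   S9 
 * S9    S12  S13 
   S10   S10  S14 
   S11   S14   S9 
 * S12   S15  S13 
 * S13   S16  S13 
   S14   S14  S17 
 * S15   S17  S13 
 * S16   S18  S13 
   S17   S17  S19 
 * S18   S19  S13 
   S19   S19  S19 
(> = start, * = accepting)

start=S0; accept=S9,S12,S13,S15,S16,S18; S0-p->S1; S0-q->S2; S1-p->S3; S1-q->S2; S2-p->S4; S2-q->S5; S3-p->S6; S3-q->S2; S4-p->S7; S4-q->S5; S5-p->S8; S5-q->S9; S6-p->S6; S6-q->S10; S7-p->S10; S7-q->S5; S8-p->S11; S8-q->S9; S9-p->S12; S9-q->S13; S10-p->S10; S10-q->S14; S11-p->S14; S11-q->S9; S12-p->S15; S12-q->S13; S13-p->S16; S13-q->S13; S14-p->S14; S14-q->S17; S15-p->S17; S15-q->S13; S16-p->S18; S16-q->S13; S17-p->S17; S17-q->S19; S18-p->S19; S18-q->S13; S19-p->S19; S19-q->S19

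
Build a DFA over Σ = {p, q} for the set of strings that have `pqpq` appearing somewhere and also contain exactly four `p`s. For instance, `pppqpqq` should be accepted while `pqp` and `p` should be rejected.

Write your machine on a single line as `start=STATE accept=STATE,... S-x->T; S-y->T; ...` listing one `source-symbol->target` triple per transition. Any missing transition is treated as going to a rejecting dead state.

Run two small machines in parallel and take their product. The first has 5 states tracking whether and how much of `pqpq` has been seen; the second has 6 states tracking the count of `p`s, saturating at 5. A product state is a pair (one from each), accepting exactly when both do. Equivalent product states are then merged.
A 16-state machine:
          p    q  
>  S0     S1   S0 
   S1     S2   S3 
   S2     S4   S5 
   S3     S6   S7 
   S4     S8   S9 
   S5    S10  S11 
   S6     S4  S12 
   S7     S2   S7 
   S8     S8   S8 
   S9    S13   S8 
   S10    S8  S14 
   S11    S4  S11 
   S12   S14  S12 
   S13    S8  S15 
   S14   S15  S14 
 * S15    S8  S15 
(> = start, * = accepting)

start=S0; accept=S15; S0-p->S1; S0-q->S0; S1-p->S2; S1-q->S3; S2-p->S4; S2-q->S5; S3-p->S6; S3-q->S7; S4-p->S8; S4-q->S9; S5-p->S10; S5-q->S11; S6-p->S4; S6-q->S12; S7-p->S2; S7-q->S7; S8-p->S8; S8-q->S8; S9-p->S13; S9-q->S8; S10-p->S8; S10-q->S14; S11-p->S4; S11-q->S11; S12-p->S14; S12-q->S12; S13-p->S8; S13-q->S15; S14-p->S15; S14-q->S14; S15-p->S8; S15-q->S15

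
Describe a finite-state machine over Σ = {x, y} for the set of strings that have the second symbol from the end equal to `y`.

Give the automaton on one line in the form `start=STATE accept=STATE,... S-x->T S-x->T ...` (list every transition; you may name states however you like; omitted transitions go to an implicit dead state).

start=A accept=F,G A-x->B A-y->C B-x->D B-y->E C-x->F C-y->G D-x->D D-y->E E-x->F E-y->G F-x->D F-y->E G-x->F G-y->G

A DFA must remember the last 2 symbols (since which symbol is second-to-last isn't known until the input ends). Use one state per possible window of the last ≤2 symbols; accept from those whose window starts with `y`.
A 7-state machine:
       x  y 
>  A   B  C 
   B   D  E 
   C   F  G 
   D   D  E 
   E   F  G 
 * F   D  E 
 * G   F  G 
(> = start, * = accepting)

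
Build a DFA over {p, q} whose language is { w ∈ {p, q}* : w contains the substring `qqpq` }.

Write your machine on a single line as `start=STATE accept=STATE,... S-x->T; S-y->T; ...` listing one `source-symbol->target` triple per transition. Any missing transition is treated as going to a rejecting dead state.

start=s0; accept=s4; s0-p->s0; s0-q->s1; s1-p->s0; s1-q->s2; s2-p->s3; s2-q->s2; s3-p->s0; s3-q->s4; s4-p->s4; s4-q->s4

Track how much of `qqpq` has been matched so far: state s0 is no progress, s4 is the absorbing accept state reached once `qqpq` has occurred. Intermediate states record partial matches; on a mismatch, fall back to the longest reusable overlap.
5 states suffice.
        p   q  
>  s0   s0  s1 
   s1   s0  s2 
   s2   s3  s2 
   s3   s0  s4 
 * s4   s4  s4 
(> = start, * = accepting)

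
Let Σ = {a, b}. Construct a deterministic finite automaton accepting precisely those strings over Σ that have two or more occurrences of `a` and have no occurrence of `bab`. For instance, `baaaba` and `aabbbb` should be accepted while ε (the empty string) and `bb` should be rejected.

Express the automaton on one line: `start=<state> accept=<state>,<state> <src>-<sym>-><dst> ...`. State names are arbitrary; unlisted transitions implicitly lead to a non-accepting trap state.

start=q0 accept=q3,q6,q7 q0-a->q1 q0-b->q2 q1-a->q3 q1-b->q4 q2-a->q5 q2-b->q2 q3-a->q3 q3-b->q6 q4-a->q7 q4-b->q4 q5-a->q3 q5-b->q8 q6-a->q7 q6-b->q6 q7-a->q3 q7-b->q8 q8-a->q8 q8-b->q8

Build one automaton per condition and run them in lockstep. One (4 states) tracks the count of `a`s, saturating at 3; the other (4 states) tracks partial matches of the forbidden pattern `bab`. Each combined state is a pair, one component from each; accept when both components accept. Equivalent product states are then merged.
9 states suffice.
        a   b  
>  q0   q1  q2 
   q1   q3  q4 
   q2   q5  q2 
 * q3   q3  q6 
   q4   q7  q4 
   q5   q3  q8 
 * q6   q7  q6 
 * q7   q3  q8 
   q8   q8  q8 
(> = start, * = accepting)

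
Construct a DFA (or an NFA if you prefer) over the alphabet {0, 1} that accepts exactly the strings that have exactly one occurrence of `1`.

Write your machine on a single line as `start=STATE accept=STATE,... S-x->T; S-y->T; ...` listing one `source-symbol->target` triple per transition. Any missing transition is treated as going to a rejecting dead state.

Only the number of `1`s matters, and only up to 2. Make a chain A → B → C advanced by each `1` (with C absorbing); every other symbol self-loops. The accepting set is {B}.
3 states suffice.
       0  1 
>  A   A  B 
 * B   B  C 
   C   C  C 
(> = start, * = accepting)

start=A; accept=B; A-0->A; A-1->B; B-0->B; B-1->C; C-0->C; C-1->C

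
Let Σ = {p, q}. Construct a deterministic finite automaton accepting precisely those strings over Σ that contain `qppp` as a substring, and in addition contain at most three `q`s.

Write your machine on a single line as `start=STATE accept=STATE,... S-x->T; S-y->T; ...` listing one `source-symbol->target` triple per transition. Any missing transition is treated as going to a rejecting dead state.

start=s0; accept=s7,s11,s13; s0-p->s0; s0-q->s1; s1-p->s2; s1-q->s3; s2-p->s4; s2-q->s3; s3-p->s5; s3-q->s6; s4-p->s7; s4-q->s3; s5-p->s8; s5-q->s6; s6-p->s9; s6-q->s10; s7-p->s7; s7-q->s11; s8-p->s11; s8-q->s6; s9-p->s12; s9-q->s10; s10-p->s10; s10-q->s10; s11-p->s11; s11-q->s13; s12-p->s13; s12-q->s10; s13-p->s13; s13-q->s10

Handle the two conditions separately and then intersect. One (5 states) tracks whether and how much of `qppp` has been seen; the other (5 states) tracks the count of `q`s, saturating at 4. Each combined state is a pair, one component from each; accept when both components accept. After merging equivalent states the machine shrinks.
14 states suffice.
          p    q  
>  s0     s0   s1 
   s1     s2   s3 
   s2     s4   s3 
   s3     s5   s6 
   s4     s7   s3 
   s5     s8   s6 
   s6     s9  s10 
 * s7     s7  s11 
   s8    s11   s6 
   s9    s12  s10 
   s10   s10  s10 
 * s11   s11  s13 
   s12   s13  s10 
 * s13   s13  s10 
(> = start, * = accepting)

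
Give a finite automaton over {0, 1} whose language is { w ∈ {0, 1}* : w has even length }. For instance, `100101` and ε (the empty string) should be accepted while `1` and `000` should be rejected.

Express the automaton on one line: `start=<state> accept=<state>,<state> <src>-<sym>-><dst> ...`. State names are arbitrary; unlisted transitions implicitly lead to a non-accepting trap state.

Count input length modulo 2: every symbol advances one step around the cycle A → B → A. Accept at A.
2 states suffice.
       0  1 
>* A   B  B 
   B   A  A 
(> = start, * = accepting)

start=A accept=A A-0->B A-1->B B-0->A B-1->A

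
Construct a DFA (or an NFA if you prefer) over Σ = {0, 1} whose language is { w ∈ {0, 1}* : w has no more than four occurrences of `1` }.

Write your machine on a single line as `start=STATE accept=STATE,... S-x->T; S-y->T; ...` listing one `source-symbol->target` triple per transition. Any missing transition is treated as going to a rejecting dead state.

Only the number of `1`s matters, and only up to 5. Make a chain q0 → q1 → q2 → q3 → q4 → q5 advanced by each `1` (with q5 absorbing); every other symbol self-loops. The accepting set is {q0, q1, q2, q3, q4}.
With 6 states:
        0   1  
>* q0   q0  q1 
 * q1   q1  q2 
 * q2   q2  q3 
 * q3   q3  q4 
 * q4   q4  q5 
   q5   q5  q5 
(> = start, * = accepting)

start=q0; accept=q0,q1,q2,q3,q4; q0-0->q0; q0-1->q1; q1-0->q1; q1-1->q2; q2-0->q2; q2-1->q3; q3-0->q3; q3-1->q4; q4-0->q4; q4-1->q5; q5-0->q5; q5-1->q5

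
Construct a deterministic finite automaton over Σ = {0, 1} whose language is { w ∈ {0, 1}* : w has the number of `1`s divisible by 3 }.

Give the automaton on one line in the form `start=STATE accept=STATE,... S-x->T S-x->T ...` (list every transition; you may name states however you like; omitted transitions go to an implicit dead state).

Keep the running count of `1`s modulo 3: each `1` advances along the cycle q0 → q1 → q2 → q0 while other symbols loop. Accept at q0.
        0   1  
>* q0   q0  q1 
   q1   q1  q2 
   q2   q2  q0 
(> = start, * = accepting)

start=q0 accept=q0 q0-0->q0 q0-1->q1 q1-0->q1 q1-1->q2 q2-0->q2 q2-1->q0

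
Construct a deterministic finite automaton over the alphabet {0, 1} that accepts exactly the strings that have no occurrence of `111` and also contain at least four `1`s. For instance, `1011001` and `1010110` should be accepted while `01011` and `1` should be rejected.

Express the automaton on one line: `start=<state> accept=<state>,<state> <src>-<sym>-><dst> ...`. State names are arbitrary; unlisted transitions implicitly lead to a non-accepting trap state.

Build one automaton per condition and run them in lockstep. The first has 4 states tracking partial matches of the forbidden pattern `111`; the second has 6 states tracking the count of `1`s, saturating at 5. A product state is a pair (one from each), accepting exactly when both do. After merging equivalent states the machine shrinks.
A 13-state machine:
          0    1  
>  S0     S0   S1 
   S1     S2   S3 
   S2     S2   S4 
   S3     S5   S6 
   S4     S5   S7 
   S5     S5   S8 
   S6     S6   S6 
   S7     S9   S6 
   S8     S9  S10 
   S9     S9  S11 
 * S10   S12   S6 
 * S11   S12  S10 
 * S12   S12  S11 
(> = start, * = accepting)

start=S0 accept=S10,S11,S12 S0-0->S0 S0-1->S1 S1-0->S2 S1-1->S3 S2-0->S2 S2-1->S4 S3-0->S5 S3-1->S6 S4-0->S5 S4-1->S7 S5-0->S5 S5-1->S8 S6-0->S6 S6-1->S6 S7-0->S9 S7-1->S6 S8-0->S9 S8-1->S10 S9-0->S9 S9-1->S11 S10-0->S12 S10-1->S6 S11-0->S12 S11-1->S10 S12-0->S12 S12-1->S11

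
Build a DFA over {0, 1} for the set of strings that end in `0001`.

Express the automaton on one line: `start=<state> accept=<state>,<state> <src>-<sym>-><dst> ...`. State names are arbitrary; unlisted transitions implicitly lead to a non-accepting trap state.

start=A accept=E A-0->B A-1->A B-0->C B-1->A C-0->D C-1->A D-0->D D-1->E E-0->B E-1->A

Let each state record the length of the longest suffix of the input read so far that is also a prefix of `0001`. B means the last symbol is `0`; C means the last 2 symbols are `00`; D means the last 3 symbols are `000`; E means the last 4 symbols are `0001`. Accept only at E, where the string currently ends in `0001`.
5 states suffice.
       0  1 
>  A   B  A 
   B   C  A 
   C   D  A 
   D   D  E 
 * E   B  A 
(> = start, * = accepting)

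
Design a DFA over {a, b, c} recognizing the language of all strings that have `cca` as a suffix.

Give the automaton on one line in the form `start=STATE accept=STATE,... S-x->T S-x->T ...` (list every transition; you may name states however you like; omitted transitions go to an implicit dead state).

Let each state record the length of the longest suffix of the input read so far that is also a prefix of `cca`. q1 means the last symbol is `c`; q2 means the last 2 symbols are `cc`; q3 means the last 3 symbols are `cca`. Accept only at q3, where the string currently ends in `cca`.
A 4-state machine:
        a   b   c  
>  q0   q0  q0  q1 
   q1   q0  q0  q2 
   q2   q3  q0  q2 
 * q3   q0  q0  q1 
(> = start, * = accepting)

start=q0 accept=q3 q0-a->q0 q0-b->q0 q0-c->q1 q1-a->q0 q1-b->q0 q1-c->q2 q2-a->q3 q2-b->q0 q2-c->q2 q3-a->q0 q3-b->q0 q3-c->q1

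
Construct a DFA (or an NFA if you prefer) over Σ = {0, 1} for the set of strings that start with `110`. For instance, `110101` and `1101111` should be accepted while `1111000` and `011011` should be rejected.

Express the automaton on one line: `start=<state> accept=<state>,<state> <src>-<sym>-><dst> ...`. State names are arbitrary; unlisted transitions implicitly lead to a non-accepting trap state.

start=A accept=D A-0->E A-1->B B-0->E B-1->C C-0->D C-1->E D-0->D D-1->D E-0->E E-1->E

Walk along `110` while the input agrees: from A take `1` to B, and so on. Any deviation drops to the rejecting sink E. Once D is reached the prefix is confirmed and every continuation is accepted.
With 5 states:
       0  1 
>  A   E  B 
   B   E  C 
   C   D  E 
 * D   D  D 
   E   E  E 
(> = start, * = accepting)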